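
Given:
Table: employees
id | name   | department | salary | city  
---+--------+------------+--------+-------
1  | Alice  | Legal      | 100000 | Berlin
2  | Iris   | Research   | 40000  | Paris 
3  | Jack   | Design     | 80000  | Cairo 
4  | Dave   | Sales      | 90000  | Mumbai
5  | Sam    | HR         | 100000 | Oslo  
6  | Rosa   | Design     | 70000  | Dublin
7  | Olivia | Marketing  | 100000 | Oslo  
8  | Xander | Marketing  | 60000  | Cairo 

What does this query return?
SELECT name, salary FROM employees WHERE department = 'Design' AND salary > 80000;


Filtering: department = 'Design' AND salary > 80000
Matching: 0 rows

Empty result set (0 rows)


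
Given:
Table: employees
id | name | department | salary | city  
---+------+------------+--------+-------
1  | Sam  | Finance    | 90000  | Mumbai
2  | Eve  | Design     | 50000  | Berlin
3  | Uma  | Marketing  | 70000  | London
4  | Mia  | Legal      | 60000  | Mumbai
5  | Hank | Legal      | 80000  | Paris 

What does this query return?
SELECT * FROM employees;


SELECT * returns all 5 rows with all columns

5 rows:
1, Sam, Finance, 90000, Mumbai
2, Eve, Design, 50000, Berlin
3, Uma, Marketing, 70000, London
4, Mia, Legal, 60000, Mumbai
5, Hank, Legal, 80000, Paris


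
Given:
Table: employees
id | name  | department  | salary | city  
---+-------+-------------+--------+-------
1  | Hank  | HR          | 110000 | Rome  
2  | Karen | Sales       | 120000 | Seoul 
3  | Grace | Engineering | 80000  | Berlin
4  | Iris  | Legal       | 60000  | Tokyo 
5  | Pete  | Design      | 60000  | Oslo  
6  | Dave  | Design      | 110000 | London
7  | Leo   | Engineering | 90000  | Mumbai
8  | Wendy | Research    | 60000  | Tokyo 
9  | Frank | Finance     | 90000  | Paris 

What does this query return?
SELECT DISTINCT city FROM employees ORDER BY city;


All 'city' values (row order): Rome, Seoul, Berlin, Tokyo, Oslo, London, Mumbai, Tokyo, Paris
Removing duplicates leaves 8 unique value(s).

8 values:
Berlin
London
Mumbai
Oslo
Paris
Rome
Seoul
Tokyo


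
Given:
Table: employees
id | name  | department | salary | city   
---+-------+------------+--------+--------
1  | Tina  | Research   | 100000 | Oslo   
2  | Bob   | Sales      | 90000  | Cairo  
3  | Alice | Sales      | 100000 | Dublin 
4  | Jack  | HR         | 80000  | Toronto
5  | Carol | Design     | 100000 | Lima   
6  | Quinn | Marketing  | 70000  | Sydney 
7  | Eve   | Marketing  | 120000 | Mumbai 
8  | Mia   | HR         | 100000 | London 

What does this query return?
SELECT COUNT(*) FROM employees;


COUNT(*) counts all rows

8


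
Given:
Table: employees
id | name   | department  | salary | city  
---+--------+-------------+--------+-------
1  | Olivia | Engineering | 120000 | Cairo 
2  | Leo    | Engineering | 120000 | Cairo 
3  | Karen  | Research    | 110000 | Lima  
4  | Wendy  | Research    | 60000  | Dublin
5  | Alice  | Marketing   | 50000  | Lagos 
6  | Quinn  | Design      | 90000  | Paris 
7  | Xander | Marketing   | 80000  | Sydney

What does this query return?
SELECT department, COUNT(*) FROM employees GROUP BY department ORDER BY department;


Assigning each row to its department group:
  Olivia -> Engineering
  Leo -> Engineering
  Karen -> Research
  Wendy -> Research
  Alice -> Marketing
  Quinn -> Design
  Xander -> Marketing


4 groups:
Design, 1
Engineering, 2
Marketing, 2
Research, 2


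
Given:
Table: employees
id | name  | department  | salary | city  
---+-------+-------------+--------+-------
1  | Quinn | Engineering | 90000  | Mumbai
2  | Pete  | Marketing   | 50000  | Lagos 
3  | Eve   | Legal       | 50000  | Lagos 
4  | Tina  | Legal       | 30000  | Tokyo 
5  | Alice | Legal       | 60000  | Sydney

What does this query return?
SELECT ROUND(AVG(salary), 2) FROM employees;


SUM(salary) = 280000
COUNT = 5
ROUND(AVG, 2) = ROUND(280000 / 5, 2) = 56000.0

56000.0


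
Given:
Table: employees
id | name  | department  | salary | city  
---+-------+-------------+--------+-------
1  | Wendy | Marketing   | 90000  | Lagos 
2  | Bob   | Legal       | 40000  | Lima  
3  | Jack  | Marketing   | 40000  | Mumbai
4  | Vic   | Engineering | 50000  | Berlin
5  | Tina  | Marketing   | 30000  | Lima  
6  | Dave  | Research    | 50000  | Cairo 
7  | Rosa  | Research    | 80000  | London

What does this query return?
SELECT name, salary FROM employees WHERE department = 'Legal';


Filtering: department = 'Legal'
Matching rows: 1

1 rows:
Bob, 40000


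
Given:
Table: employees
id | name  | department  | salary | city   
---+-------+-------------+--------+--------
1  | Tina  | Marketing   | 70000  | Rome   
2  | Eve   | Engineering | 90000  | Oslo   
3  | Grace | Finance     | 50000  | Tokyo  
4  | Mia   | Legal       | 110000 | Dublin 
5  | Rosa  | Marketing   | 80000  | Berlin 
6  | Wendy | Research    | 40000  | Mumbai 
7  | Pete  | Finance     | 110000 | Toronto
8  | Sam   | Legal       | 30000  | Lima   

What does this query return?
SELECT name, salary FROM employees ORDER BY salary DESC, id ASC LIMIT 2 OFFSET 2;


Sort by salary DESC (id ASC tiebreak), then skip 2 and take 2
Rows 3 through 4

2 rows:
Eve, 90000
Rosa, 80000


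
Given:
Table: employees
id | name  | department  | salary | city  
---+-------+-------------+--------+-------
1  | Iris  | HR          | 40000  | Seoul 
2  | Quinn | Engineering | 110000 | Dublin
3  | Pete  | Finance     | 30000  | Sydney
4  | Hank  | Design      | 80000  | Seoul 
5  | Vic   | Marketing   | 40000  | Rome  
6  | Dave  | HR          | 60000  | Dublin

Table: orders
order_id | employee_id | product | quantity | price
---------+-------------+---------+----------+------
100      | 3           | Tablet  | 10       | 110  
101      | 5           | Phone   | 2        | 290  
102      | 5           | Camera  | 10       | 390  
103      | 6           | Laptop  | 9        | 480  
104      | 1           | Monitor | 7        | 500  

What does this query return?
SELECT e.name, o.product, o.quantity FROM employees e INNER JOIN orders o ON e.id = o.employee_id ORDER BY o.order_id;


Joining employees.id = orders.employee_id:
  employee Pete (id=3) -> order Tablet
  employee Vic (id=5) -> order Phone
  employee Vic (id=5) -> order Camera
  employee Dave (id=6) -> order Laptop
  employee Iris (id=1) -> order Monitor


5 rows:
Pete, Tablet, 10
Vic, Phone, 2
Vic, Camera, 10
Dave, Laptop, 9
Iris, Monitor, 7


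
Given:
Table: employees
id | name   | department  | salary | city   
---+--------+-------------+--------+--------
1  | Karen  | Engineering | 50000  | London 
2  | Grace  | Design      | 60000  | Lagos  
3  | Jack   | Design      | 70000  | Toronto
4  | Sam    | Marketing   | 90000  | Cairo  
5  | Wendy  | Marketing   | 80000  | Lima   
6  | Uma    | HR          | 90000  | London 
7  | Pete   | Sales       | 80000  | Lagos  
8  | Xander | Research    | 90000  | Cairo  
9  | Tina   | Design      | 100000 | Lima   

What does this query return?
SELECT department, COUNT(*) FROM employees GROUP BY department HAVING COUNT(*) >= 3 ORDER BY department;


Groups with count >= 3:
  Design: 3 -> PASS
  Engineering: 1 -> filtered out
  HR: 1 -> filtered out
  Marketing: 2 -> filtered out
  Research: 1 -> filtered out
  Sales: 1 -> filtered out


1 groups:
Design, 3


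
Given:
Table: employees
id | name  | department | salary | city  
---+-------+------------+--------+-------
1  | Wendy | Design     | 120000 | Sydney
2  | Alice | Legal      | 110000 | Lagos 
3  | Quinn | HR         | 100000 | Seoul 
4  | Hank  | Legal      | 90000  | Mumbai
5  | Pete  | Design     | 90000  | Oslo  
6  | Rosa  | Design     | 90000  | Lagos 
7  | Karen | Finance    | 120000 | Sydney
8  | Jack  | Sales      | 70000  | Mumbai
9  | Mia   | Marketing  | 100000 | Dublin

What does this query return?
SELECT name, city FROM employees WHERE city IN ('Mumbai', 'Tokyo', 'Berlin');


Filtering: city IN ('Mumbai', 'Tokyo', 'Berlin')
Matching: 2 rows

2 rows:
Hank, Mumbai
Jack, Mumbai


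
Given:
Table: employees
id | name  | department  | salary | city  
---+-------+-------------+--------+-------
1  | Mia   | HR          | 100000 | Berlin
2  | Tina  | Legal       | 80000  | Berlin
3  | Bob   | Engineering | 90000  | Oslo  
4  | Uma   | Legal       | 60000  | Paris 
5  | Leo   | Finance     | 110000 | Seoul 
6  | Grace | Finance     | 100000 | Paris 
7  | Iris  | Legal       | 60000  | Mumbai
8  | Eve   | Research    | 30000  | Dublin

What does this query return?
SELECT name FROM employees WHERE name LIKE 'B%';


LIKE 'B%' matches names starting with 'B'
Matching: 1

1 rows:
Bob


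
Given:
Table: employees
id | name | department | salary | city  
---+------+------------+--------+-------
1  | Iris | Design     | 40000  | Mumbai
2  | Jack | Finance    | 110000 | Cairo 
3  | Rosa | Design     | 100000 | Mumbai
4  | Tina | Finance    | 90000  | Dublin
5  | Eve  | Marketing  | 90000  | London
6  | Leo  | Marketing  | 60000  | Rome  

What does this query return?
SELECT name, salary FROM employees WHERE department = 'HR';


Filtering: department = 'HR'
Matching rows: 0

Empty result set (0 rows)


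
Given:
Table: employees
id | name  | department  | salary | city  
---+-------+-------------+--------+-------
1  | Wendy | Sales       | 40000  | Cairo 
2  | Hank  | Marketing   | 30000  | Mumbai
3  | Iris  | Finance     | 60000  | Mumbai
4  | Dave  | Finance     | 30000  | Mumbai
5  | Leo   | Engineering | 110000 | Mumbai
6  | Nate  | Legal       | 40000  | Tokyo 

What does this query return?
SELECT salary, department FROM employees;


Projecting columns: salary, department

6 rows:
40000, Sales
30000, Marketing
60000, Finance
30000, Finance
110000, Engineering
40000, Legal


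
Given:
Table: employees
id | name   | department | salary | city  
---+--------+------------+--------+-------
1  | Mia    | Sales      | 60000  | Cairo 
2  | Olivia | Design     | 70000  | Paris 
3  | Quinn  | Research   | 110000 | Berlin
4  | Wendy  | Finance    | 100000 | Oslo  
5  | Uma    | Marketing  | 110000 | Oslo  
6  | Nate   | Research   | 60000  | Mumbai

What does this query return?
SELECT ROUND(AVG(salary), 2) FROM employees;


SUM(salary) = 510000
COUNT = 6
ROUND(AVG, 2) = ROUND(510000 / 6, 2) = 85000.0

85000.0


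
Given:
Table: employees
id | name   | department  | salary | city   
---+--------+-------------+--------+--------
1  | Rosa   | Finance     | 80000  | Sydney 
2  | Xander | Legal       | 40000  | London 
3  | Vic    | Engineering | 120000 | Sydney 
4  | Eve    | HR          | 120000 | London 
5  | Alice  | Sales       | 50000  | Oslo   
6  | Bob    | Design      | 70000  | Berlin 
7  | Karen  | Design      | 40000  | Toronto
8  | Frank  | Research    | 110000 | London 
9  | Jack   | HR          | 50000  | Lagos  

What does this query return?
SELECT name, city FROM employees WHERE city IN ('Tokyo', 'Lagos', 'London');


Filtering: city IN ('Tokyo', 'Lagos', 'London')
Matching: 4 rows

4 rows:
Xander, London
Eve, London
Frank, London
Jack, Lagos


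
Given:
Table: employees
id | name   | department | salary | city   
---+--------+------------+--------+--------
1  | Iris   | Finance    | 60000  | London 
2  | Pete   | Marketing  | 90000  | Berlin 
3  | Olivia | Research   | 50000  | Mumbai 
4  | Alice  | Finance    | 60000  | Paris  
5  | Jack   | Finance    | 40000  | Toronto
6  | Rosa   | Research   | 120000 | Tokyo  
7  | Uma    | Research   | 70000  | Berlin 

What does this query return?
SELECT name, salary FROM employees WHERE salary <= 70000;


Filtering: salary <= 70000
Matching: 5 rows

5 rows:
Iris, 60000
Olivia, 50000
Alice, 60000
Jack, 40000
Uma, 70000


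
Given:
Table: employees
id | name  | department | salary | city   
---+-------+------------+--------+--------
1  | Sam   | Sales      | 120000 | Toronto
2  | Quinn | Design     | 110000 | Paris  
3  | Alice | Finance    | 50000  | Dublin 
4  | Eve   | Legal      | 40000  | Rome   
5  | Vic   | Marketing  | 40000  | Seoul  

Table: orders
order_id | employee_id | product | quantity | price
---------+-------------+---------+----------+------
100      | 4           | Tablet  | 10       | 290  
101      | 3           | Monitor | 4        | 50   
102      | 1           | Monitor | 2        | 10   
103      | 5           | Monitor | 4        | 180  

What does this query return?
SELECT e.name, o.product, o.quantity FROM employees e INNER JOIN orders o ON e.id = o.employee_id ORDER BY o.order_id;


Joining employees.id = orders.employee_id:
  employee Eve (id=4) -> order Tablet
  employee Alice (id=3) -> order Monitor
  employee Sam (id=1) -> order Monitor
  employee Vic (id=5) -> order Monitor


4 rows:
Eve, Tablet, 10
Alice, Monitor, 4
Sam, Monitor, 2
Vic, Monitor, 4


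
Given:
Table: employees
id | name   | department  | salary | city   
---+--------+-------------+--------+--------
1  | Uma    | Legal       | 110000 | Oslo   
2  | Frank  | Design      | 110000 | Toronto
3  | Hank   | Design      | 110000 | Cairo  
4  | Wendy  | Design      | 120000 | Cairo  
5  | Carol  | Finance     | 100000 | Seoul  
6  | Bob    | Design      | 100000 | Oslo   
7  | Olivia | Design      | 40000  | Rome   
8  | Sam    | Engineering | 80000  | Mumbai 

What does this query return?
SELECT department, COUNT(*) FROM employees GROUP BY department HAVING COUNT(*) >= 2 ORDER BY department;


Groups with count >= 2:
  Design: 5 -> PASS
  Engineering: 1 -> filtered out
  Finance: 1 -> filtered out
  Legal: 1 -> filtered out


1 groups:
Design, 5


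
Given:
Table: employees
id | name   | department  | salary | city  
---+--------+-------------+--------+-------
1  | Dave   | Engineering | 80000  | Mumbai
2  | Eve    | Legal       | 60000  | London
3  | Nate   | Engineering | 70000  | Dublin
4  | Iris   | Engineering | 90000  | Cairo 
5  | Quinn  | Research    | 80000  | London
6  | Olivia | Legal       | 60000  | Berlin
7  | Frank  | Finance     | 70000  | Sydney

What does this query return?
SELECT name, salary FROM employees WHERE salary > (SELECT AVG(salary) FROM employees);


Subquery: AVG(salary) = 72857.14
Filtering: salary > 72857.14
  Dave (80000) -> MATCH
  Iris (90000) -> MATCH
  Quinn (80000) -> MATCH


3 rows:
Dave, 80000
Iris, 90000
Quinn, 80000


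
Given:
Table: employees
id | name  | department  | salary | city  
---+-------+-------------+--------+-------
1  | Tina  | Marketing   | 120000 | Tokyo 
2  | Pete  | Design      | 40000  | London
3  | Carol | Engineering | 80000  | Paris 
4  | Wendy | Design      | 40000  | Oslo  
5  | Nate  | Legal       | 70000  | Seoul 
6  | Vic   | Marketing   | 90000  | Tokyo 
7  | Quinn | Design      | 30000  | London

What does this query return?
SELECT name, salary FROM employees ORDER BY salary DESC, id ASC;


Sorting by salary DESC, then id ASC for ties

7 rows:
Tina, 120000
Vic, 90000
Carol, 80000
Nate, 70000
Pete, 40000
Wendy, 40000
Quinn, 30000


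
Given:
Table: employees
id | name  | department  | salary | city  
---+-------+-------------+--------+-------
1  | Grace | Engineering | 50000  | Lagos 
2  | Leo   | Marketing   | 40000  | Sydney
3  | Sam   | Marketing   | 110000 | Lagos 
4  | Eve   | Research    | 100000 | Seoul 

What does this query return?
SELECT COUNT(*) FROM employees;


COUNT(*) counts all rows

4


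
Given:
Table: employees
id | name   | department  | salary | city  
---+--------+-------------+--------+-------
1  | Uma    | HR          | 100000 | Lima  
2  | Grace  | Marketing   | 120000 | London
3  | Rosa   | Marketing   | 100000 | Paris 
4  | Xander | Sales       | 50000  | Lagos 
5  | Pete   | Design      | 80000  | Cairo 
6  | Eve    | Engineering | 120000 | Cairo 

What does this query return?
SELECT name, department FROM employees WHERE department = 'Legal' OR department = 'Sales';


Filtering: department = 'Legal' OR 'Sales'
Matching: 1 rows

1 rows:
Xander, Sales


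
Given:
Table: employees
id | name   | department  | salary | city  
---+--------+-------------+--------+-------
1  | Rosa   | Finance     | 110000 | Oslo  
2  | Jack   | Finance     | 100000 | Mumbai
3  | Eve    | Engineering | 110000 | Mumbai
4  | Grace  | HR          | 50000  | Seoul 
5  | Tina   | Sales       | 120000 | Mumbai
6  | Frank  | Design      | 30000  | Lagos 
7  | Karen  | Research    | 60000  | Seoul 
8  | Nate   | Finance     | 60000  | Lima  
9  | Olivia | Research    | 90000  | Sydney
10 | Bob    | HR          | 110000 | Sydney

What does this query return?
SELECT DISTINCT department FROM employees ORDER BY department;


All 'department' values (row order): Finance, Finance, Engineering, HR, Sales, Design, Research, Finance, Research, HR
Removing duplicates leaves 6 unique value(s).

6 values:
Design
Engineering
Finance
HR
Research
Sales


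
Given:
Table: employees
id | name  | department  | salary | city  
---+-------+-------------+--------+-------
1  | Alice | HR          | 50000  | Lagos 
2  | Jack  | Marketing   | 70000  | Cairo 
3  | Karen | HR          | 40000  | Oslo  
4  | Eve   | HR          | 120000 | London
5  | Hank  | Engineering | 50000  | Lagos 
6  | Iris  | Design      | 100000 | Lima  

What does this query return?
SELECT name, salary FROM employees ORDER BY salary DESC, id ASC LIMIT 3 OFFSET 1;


Sort by salary DESC (id ASC tiebreak), then skip 1 and take 3
Rows 2 through 4

3 rows:
Iris, 100000
Jack, 70000
Alice, 50000


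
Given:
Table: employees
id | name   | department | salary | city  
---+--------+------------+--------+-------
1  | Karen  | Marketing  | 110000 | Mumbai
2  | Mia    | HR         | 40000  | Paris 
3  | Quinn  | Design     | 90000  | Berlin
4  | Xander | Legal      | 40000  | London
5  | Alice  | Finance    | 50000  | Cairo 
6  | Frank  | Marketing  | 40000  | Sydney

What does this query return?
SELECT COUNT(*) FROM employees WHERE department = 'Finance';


Counting rows where department = 'Finance'
  Alice -> MATCH


1


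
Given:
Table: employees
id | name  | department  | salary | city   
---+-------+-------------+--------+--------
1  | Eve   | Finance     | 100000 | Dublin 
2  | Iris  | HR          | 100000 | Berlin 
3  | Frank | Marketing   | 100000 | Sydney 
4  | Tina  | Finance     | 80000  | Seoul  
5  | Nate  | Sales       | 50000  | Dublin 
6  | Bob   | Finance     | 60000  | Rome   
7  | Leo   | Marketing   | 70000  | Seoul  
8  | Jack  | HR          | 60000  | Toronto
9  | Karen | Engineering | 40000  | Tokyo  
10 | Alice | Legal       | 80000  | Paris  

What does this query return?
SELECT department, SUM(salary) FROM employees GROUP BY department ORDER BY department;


Summing salary within each department:
  Engineering: 40000 = 40000
  Finance: 100000 + 80000 + 60000 = 240000
  HR: 100000 + 60000 = 160000
  Legal: 80000 = 80000
  Marketing: 100000 + 70000 = 170000
  Sales: 50000 = 50000


6 groups:
Engineering, 40000
Finance, 240000
HR, 160000
Legal, 80000
Marketing, 170000
Sales, 50000


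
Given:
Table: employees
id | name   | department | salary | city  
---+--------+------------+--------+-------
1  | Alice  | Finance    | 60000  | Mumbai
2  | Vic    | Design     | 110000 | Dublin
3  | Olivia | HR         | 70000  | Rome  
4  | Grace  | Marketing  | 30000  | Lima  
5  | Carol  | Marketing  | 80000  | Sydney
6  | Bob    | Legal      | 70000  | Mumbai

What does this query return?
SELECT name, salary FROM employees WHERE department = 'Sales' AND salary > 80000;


Filtering: department = 'Sales' AND salary > 80000
Matching: 0 rows

Empty result set (0 rows)


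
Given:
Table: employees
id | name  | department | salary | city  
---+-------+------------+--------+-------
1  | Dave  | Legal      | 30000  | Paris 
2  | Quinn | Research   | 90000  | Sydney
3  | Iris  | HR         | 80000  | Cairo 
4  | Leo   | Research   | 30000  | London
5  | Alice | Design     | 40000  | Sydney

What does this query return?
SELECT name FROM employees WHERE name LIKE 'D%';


LIKE 'D%' matches names starting with 'D'
Matching: 1

1 rows:
Dave


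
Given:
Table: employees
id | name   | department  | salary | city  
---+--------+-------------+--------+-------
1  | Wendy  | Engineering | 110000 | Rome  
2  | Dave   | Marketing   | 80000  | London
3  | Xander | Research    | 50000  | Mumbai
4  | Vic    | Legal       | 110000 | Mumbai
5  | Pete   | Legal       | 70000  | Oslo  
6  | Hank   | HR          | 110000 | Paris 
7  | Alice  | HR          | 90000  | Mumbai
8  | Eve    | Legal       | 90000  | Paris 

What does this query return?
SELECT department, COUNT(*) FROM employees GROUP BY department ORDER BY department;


Assigning each row to its department group:
  Wendy -> Engineering
  Dave -> Marketing
  Xander -> Research
  Vic -> Legal
  Pete -> Legal
  Hank -> HR
  Alice -> HR
  Eve -> Legal


5 groups:
Engineering, 1
HR, 2
Legal, 3
Marketing, 1
Research, 1


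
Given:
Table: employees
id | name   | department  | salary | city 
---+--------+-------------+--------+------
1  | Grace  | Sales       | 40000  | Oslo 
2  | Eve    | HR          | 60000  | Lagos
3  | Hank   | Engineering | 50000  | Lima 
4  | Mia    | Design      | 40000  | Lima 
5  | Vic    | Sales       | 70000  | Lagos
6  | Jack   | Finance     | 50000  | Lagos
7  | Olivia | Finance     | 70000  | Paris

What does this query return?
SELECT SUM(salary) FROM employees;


SUM(salary) = 40000 + 60000 + 50000 + 40000 + 70000 + 50000 + 70000 = 380000

380000


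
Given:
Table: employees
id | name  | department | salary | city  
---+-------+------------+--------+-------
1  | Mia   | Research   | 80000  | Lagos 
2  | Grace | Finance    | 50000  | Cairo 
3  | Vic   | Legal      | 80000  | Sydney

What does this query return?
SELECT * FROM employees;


SELECT * returns all 3 rows with all columns

3 rows:
1, Mia, Research, 80000, Lagos
2, Grace, Finance, 50000, Cairo
3, Vic, Legal, 80000, Sydney


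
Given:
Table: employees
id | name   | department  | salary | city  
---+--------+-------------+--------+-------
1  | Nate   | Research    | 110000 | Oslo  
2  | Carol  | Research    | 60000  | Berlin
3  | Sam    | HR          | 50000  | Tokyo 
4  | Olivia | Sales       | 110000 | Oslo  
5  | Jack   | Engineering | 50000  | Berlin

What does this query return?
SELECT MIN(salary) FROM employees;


Salaries: 110000, 60000, 50000, 110000, 50000
MIN = 50000

50000


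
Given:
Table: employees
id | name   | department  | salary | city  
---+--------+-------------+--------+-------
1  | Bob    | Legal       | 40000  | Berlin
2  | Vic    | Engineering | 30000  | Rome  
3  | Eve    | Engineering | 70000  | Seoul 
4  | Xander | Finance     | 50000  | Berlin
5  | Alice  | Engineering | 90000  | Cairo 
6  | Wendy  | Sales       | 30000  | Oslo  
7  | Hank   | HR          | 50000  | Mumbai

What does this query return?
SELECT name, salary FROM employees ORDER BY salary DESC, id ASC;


Sorting by salary DESC, then id ASC for ties

7 rows:
Alice, 90000
Eve, 70000
Xander, 50000
Hank, 50000
Bob, 40000
Vic, 30000
Wendy, 30000


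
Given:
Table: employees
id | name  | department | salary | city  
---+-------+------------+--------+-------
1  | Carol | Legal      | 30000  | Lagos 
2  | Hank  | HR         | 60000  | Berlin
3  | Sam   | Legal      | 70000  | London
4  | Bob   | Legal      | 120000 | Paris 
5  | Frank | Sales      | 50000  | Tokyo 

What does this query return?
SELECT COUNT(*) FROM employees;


COUNT(*) counts all rows

5


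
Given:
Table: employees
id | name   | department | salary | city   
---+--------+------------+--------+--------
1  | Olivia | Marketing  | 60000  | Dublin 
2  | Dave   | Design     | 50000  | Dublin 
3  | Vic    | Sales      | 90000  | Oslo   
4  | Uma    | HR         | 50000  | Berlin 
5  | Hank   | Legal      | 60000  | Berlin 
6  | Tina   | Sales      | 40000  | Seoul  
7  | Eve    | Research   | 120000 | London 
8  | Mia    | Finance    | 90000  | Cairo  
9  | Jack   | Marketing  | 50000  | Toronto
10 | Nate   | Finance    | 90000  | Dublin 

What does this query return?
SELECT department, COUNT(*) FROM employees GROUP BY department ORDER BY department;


Assigning each row to its department group:
  Olivia -> Marketing
  Dave -> Design
  Vic -> Sales
  Uma -> HR
  Hank -> Legal
  Tina -> Sales
  Eve -> Research
  Mia -> Finance
  Jack -> Marketing
  Nate -> Finance


7 groups:
Design, 1
Finance, 2
HR, 1
Legal, 1
Marketing, 2
Research, 1
Sales, 2


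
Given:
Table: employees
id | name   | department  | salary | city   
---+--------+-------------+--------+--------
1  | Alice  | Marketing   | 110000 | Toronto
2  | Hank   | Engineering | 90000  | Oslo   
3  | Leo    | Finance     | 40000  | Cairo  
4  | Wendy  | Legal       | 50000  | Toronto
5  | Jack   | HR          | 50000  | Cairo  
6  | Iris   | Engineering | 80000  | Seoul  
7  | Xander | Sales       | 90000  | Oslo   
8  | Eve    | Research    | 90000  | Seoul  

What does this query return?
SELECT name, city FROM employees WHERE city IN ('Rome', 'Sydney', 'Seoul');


Filtering: city IN ('Rome', 'Sydney', 'Seoul')
Matching: 2 rows

2 rows:
Iris, Seoul
Eve, Seoul


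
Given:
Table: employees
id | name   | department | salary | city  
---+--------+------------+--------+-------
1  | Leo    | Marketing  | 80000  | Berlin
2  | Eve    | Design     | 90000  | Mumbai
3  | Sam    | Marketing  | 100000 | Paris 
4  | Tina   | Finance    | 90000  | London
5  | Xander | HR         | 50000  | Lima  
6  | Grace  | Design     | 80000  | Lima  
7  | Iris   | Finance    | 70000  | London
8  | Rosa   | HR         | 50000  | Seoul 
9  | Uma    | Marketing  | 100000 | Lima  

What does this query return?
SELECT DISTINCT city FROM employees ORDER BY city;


All 'city' values (row order): Berlin, Mumbai, Paris, London, Lima, Lima, London, Seoul, Lima
Removing duplicates leaves 6 unique value(s).

6 values:
Berlin
Lima
London
Mumbai
Paris
Seoul


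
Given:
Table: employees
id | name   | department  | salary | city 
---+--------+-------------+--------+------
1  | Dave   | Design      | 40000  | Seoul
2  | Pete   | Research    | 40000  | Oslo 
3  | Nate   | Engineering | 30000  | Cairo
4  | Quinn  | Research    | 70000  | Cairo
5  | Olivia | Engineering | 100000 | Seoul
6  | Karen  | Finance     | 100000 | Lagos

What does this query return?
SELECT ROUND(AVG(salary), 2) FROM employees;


SUM(salary) = 380000
COUNT = 6
ROUND(AVG, 2) = ROUND(380000 / 6, 2) = 63333.33

63333.33


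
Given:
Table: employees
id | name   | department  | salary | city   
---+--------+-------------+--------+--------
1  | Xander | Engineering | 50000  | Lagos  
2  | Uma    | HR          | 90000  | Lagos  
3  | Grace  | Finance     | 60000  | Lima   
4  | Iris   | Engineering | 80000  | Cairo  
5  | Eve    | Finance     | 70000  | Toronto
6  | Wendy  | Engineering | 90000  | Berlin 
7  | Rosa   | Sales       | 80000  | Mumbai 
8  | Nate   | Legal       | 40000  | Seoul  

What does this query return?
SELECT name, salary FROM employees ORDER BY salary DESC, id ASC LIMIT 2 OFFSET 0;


Sort by salary DESC (id ASC tiebreak), then skip 0 and take 2
Rows 1 through 2

2 rows:
Uma, 90000
Wendy, 90000


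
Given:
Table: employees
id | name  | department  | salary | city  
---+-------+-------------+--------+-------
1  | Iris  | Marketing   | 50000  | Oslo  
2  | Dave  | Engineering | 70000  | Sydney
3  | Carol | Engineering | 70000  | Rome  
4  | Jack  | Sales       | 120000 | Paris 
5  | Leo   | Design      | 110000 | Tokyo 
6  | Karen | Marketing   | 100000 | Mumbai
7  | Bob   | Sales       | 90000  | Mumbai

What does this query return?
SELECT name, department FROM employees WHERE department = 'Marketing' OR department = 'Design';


Filtering: department = 'Marketing' OR 'Design'
Matching: 3 rows

3 rows:
Iris, Marketing
Leo, Design
Karen, Marketing


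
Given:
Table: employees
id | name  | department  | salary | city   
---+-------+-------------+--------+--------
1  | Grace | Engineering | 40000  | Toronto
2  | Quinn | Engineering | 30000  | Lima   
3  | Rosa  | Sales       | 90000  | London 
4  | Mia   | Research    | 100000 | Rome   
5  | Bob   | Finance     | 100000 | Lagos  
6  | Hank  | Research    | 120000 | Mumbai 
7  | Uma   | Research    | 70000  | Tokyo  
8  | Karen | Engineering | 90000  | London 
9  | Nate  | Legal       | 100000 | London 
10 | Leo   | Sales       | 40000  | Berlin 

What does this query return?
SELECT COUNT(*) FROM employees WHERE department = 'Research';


Counting rows where department = 'Research'
  Mia -> MATCH
  Hank -> MATCH
  Uma -> MATCH


3


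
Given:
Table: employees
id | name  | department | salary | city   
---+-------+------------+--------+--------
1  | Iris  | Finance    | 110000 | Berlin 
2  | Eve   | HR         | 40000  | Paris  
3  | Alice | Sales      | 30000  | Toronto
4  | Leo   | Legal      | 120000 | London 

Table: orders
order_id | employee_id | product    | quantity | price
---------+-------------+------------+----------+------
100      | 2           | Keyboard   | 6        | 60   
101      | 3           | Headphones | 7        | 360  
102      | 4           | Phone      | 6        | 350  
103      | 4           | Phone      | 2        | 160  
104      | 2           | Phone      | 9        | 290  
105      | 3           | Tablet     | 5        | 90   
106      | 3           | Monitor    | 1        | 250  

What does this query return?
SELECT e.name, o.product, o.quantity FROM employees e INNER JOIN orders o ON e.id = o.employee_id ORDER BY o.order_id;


Joining employees.id = orders.employee_id:
  employee Eve (id=2) -> order Keyboard
  employee Alice (id=3) -> order Headphones
  employee Leo (id=4) -> order Phone
  employee Leo (id=4) -> order Phone
  employee Eve (id=2) -> order Phone
  employee Alice (id=3) -> order Tablet
  employee Alice (id=3) -> order Monitor


7 rows:
Eve, Keyboard, 6
Alice, Headphones, 7
Leo, Phone, 6
Leo, Phone, 2
Eve, Phone, 9
Alice, Tablet, 5
Alice, Monitor, 1


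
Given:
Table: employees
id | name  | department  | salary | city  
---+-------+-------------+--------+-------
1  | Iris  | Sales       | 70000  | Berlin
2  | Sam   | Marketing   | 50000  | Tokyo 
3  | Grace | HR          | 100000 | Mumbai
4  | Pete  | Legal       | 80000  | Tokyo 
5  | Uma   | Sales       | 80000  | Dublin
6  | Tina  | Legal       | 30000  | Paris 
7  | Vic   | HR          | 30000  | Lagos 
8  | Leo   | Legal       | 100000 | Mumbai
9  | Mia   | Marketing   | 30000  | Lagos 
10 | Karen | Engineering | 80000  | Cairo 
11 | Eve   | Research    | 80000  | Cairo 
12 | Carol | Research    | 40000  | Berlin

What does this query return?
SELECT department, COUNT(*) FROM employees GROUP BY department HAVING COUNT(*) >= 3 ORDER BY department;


Groups with count >= 3:
  Legal: 3 -> PASS
  Engineering: 1 -> filtered out
  HR: 2 -> filtered out
  Marketing: 2 -> filtered out
  Research: 2 -> filtered out
  Sales: 2 -> filtered out


1 groups:
Legal, 3


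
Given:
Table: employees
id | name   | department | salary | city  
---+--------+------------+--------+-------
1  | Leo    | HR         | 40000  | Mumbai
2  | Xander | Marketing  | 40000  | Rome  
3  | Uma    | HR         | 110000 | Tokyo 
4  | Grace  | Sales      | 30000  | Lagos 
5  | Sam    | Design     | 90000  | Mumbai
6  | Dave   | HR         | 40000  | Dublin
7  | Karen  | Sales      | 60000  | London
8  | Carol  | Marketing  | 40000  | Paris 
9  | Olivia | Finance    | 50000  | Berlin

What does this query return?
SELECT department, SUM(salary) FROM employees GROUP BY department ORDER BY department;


Summing salary within each department:
  Design: 90000 = 90000
  Finance: 50000 = 50000
  HR: 40000 + 110000 + 40000 = 190000
  Marketing: 40000 + 40000 = 80000
  Sales: 30000 + 60000 = 90000


5 groups:
Design, 90000
Finance, 50000
HR, 190000
Marketing, 80000
Sales, 90000


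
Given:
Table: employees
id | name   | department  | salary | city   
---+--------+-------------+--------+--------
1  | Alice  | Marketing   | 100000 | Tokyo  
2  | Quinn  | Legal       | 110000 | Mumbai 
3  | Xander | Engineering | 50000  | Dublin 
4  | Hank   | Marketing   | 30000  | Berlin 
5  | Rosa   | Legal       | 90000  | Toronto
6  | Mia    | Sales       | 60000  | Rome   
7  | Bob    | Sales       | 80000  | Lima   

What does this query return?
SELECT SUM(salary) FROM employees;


SUM(salary) = 100000 + 110000 + 50000 + 30000 + 90000 + 60000 + 80000 = 520000

520000


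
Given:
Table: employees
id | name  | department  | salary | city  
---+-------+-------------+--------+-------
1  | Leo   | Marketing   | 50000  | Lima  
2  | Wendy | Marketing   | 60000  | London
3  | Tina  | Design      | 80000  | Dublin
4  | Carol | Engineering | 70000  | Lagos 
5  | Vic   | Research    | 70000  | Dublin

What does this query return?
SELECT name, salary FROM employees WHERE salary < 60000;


Filtering: salary < 60000
Matching: 1 rows

1 rows:
Leo, 50000


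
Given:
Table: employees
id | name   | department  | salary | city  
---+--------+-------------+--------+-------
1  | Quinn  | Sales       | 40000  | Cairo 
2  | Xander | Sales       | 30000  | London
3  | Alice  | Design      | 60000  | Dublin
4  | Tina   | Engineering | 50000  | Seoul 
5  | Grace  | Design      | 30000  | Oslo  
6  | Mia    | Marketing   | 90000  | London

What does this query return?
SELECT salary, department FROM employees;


Projecting columns: salary, department

6 rows:
40000, Sales
30000, Sales
60000, Design
50000, Engineering
30000, Design
90000, Marketing


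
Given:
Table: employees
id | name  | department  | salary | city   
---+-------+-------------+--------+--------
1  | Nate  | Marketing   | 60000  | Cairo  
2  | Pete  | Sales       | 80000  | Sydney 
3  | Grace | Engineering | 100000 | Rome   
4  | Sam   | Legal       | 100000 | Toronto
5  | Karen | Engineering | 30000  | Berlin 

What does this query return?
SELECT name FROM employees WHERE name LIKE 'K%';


LIKE 'K%' matches names starting with 'K'
Matching: 1

1 rows:
Karen


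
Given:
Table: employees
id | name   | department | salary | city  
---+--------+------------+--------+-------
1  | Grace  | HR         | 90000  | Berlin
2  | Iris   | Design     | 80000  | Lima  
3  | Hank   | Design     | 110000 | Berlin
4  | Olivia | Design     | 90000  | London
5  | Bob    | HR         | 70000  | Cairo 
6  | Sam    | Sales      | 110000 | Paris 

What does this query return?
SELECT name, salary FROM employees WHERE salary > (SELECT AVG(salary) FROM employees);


Subquery: AVG(salary) = 91666.67
Filtering: salary > 91666.67
  Hank (110000) -> MATCH
  Sam (110000) -> MATCH


2 rows:
Hank, 110000
Sam, 110000


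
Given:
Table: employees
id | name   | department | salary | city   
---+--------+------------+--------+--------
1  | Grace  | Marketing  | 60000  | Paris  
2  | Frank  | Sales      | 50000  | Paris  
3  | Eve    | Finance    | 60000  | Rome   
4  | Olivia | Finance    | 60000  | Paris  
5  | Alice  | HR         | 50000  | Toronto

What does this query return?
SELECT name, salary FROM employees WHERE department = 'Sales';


Filtering: department = 'Sales'
Matching rows: 1

1 rows:
Frank, 50000


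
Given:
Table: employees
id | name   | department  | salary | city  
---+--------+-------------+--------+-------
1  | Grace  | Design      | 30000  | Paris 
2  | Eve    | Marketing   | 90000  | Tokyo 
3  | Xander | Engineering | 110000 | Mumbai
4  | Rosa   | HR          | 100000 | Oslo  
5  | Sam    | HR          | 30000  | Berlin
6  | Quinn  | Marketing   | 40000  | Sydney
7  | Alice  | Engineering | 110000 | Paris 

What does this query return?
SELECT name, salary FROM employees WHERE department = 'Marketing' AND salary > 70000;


Filtering: department = 'Marketing' AND salary > 70000
Matching: 1 rows

1 rows:
Eve, 90000


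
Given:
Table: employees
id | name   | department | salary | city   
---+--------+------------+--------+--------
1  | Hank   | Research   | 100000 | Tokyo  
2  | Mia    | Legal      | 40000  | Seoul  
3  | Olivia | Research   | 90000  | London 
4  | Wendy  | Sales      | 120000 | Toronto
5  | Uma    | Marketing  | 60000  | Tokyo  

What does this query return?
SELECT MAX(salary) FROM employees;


Salaries: 100000, 40000, 90000, 120000, 60000
MAX = 120000

120000


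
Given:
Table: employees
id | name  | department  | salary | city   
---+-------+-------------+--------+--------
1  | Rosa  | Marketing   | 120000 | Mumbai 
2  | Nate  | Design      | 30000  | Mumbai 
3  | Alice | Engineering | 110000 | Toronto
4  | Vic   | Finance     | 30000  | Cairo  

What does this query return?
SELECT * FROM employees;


SELECT * returns all 4 rows with all columns

4 rows:
1, Rosa, Marketing, 120000, Mumbai
2, Nate, Design, 30000, Mumbai
3, Alice, Engineering, 110000, Toronto
4, Vic, Finance, 30000, Cairo


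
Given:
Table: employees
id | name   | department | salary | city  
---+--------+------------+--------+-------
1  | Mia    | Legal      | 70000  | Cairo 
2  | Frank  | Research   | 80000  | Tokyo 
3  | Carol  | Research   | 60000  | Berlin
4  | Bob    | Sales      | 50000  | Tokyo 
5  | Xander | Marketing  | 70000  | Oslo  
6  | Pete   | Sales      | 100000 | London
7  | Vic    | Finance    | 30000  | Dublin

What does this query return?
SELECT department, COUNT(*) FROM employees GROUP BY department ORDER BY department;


Assigning each row to its department group:
  Mia -> Legal
  Frank -> Research
  Carol -> Research
  Bob -> Sales
  Xander -> Marketing
  Pete -> Sales
  Vic -> Finance


5 groups:
Finance, 1
Legal, 1
Marketing, 1
Research, 2
Sales, 2


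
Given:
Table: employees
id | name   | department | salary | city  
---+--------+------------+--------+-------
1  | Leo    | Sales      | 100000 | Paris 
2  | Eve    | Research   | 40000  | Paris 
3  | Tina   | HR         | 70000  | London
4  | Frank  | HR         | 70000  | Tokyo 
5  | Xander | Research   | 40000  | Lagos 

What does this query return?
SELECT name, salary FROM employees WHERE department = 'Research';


Filtering: department = 'Research'
Matching rows: 2

2 rows:
Eve, 40000
Xander, 40000


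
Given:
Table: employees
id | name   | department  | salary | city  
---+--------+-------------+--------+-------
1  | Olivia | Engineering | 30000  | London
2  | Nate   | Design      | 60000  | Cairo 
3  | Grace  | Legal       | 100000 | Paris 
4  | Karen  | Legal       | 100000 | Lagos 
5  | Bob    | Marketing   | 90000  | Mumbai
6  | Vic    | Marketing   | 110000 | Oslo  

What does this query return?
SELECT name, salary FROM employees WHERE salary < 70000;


Filtering: salary < 70000
Matching: 2 rows

2 rows:
Olivia, 30000
Nate, 60000


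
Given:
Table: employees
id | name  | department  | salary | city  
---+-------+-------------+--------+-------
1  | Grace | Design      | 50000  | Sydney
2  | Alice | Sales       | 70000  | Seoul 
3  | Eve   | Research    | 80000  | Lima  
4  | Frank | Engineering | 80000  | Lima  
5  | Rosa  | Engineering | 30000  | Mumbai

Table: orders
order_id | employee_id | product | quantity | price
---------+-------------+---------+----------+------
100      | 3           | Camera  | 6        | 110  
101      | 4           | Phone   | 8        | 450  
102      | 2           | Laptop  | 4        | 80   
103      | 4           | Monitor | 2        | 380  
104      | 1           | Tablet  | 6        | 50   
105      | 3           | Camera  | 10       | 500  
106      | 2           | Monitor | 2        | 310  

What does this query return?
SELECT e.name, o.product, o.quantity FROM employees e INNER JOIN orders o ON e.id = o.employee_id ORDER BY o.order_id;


Joining employees.id = orders.employee_id:
  employee Eve (id=3) -> order Camera
  employee Frank (id=4) -> order Phone
  employee Alice (id=2) -> order Laptop
  employee Frank (id=4) -> order Monitor
  employee Grace (id=1) -> order Tablet
  employee Eve (id=3) -> order Camera
  employee Alice (id=2) -> order Monitor


7 rows:
Eve, Camera, 6
Frank, Phone, 8
Alice, Laptop, 4
Frank, Monitor, 2
Grace, Tablet, 6
Eve, Camera, 10
Alice, Monitor, 2


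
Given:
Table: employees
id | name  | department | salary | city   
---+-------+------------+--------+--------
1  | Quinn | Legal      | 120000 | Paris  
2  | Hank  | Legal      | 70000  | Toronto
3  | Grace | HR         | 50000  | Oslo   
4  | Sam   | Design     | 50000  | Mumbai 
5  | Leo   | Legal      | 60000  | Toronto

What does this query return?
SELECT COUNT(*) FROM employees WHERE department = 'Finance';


Counting rows where department = 'Finance'


0
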